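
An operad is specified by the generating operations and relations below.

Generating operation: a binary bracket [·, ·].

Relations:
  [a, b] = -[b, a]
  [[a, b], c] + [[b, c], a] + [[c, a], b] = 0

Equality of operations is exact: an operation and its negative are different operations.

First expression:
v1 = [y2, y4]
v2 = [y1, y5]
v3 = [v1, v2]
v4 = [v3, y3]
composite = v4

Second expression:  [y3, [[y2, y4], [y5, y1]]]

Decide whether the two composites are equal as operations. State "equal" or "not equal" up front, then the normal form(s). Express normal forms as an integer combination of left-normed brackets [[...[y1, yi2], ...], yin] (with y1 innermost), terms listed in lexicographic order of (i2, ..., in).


The first composite normalizes to -[[[[y1, y5], y2], y4], y3] + [[[[y1, y5], y4], y2], y3]
The second composite normalizes to -[[[[y1, y5], y2], y4], y3] + [[[[y1, y5], y4], y2], y3]
The forms coincide; equal.

equal — both sides give -[[[[y1, y5], y2], y4], y3] + [[[[y1, y5], y4], y2], y3]


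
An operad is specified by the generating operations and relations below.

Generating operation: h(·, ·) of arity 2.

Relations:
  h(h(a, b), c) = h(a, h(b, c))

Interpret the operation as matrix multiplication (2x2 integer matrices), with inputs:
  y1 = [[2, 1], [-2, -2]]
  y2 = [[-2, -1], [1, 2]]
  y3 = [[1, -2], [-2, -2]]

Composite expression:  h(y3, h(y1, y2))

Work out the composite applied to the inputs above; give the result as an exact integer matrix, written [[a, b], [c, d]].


[[-7, 4], [2, 4]]

h(y1, y2) = [[-3, 0], [2, -2]]
h(y3, h(y1, y2)) = [[-7, 4], [2, 4]]


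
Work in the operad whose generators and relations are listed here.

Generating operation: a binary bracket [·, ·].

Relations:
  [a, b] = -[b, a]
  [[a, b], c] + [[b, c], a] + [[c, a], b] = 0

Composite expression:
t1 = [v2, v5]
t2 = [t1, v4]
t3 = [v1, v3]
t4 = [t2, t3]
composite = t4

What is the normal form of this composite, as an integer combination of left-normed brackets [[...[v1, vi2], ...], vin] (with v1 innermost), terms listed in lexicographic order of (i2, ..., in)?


-[[[[v1, v3], v2], v5], v4] + [[[[v1, v3], v4], v2], v5] - [[[[v1, v3], v4], v5], v2] + [[[[v1, v3], v5], v2], v4]


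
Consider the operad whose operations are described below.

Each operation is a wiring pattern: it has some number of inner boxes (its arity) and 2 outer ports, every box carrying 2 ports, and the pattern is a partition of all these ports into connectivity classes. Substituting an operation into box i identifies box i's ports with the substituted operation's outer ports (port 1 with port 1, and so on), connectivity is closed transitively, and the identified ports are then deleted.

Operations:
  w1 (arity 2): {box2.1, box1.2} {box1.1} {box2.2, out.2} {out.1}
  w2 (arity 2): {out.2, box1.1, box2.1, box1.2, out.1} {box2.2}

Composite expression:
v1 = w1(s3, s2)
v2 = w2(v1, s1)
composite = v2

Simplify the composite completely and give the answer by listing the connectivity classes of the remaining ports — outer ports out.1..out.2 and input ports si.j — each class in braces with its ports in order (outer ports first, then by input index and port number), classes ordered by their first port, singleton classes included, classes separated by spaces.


{out.1, out.2, s1.1, s2.2} {s1.2} {s2.1, s3.2} {s3.1}

Two ports join when wires chain via w2-identified ports.
stage w1: inputs (s3, s2), connectivity {out.1} {out.2, s2.2} {s2.1, s3.2} {s3.1}, out.j its boundary
stage w2: inputs (s3, s2, s1), connectivity {out.1, out.2, s1.1, s2.2} {s1.2} {s2.1, s3.2} {s3.1}, out.j its boundary


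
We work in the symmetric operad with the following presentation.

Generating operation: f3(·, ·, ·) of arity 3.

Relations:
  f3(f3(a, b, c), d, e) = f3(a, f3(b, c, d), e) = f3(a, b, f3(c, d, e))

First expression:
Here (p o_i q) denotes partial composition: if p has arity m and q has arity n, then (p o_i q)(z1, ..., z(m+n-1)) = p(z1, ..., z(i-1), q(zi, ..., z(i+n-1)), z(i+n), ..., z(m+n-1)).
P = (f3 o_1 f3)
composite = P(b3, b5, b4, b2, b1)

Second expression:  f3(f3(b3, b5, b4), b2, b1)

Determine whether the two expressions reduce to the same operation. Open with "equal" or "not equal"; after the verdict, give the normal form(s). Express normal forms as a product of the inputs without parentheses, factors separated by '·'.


Reducing the first expression gives b3 · b5 · b4 · b2 · b1
Reducing the second expression gives b3 · b5 · b4 · b2 · b1
Identical normal forms: equal.

equal: each reduces to b3 · b5 · b4 · b2 · b1


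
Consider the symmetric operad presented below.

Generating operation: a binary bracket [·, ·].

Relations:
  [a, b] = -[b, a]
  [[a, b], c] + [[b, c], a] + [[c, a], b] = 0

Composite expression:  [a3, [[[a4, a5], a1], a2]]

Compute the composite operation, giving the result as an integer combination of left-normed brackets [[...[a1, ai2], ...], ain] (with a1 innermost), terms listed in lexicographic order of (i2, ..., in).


Skip Jacobi rewriting: expand, keep a1-initial words, read off terms.
Composite bracket: [a3, [[[a4, a5], a1], a2]]
Under [a, b] = ab - ba we get 16 signed associative words (2^4 = 16).
Only words starting with a1 matter:
  the word a1a4a5a2a3 carries sign +1 and contributes +[[[[a1, a4], a5], a2], a3]
  the word a1a5a4a2a3 carries sign -1 and contributes -[[[[a1, a5], a4], a2], a3]

[[[[a1, a4], a5], a2], a3] - [[[[a1, a5], a4], a2], a3]


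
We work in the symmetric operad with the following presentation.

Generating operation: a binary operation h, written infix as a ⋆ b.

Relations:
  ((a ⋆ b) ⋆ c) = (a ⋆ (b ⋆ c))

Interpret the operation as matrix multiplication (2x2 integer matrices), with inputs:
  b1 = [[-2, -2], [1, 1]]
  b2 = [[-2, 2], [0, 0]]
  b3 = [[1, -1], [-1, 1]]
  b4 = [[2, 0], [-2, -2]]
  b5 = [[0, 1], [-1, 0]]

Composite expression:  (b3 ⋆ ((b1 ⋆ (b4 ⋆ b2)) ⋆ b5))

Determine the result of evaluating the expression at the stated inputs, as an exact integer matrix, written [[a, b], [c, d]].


[[0, 0], [0, 0]]

(b4 ⋆ b2) = [[-4, 4], [4, -4]]
(b1 ⋆ (b4 ⋆ b2)) = [[0, 0], [0, 0]]
((b1 ⋆ (b4 ⋆ b2)) ⋆ b5) = [[0, 0], [0, 0]]
(b3 ⋆ ((b1 ⋆ (b4 ⋆ b2)) ⋆ b5)) = [[0, 0], [0, 0]]


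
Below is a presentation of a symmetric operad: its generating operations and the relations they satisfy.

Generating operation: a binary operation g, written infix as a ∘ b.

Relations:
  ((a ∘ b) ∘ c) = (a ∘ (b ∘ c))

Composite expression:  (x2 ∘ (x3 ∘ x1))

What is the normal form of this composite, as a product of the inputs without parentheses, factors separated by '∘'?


All parenthesizations of g agree; list the x-inputs left to right.
(x3 ∘ x1) reduces to x3 ∘ x1
(x2 ∘ (x3 ∘ x1)) reduces to x2 ∘ x3 ∘ x1

x2 ∘ x3 ∘ x1


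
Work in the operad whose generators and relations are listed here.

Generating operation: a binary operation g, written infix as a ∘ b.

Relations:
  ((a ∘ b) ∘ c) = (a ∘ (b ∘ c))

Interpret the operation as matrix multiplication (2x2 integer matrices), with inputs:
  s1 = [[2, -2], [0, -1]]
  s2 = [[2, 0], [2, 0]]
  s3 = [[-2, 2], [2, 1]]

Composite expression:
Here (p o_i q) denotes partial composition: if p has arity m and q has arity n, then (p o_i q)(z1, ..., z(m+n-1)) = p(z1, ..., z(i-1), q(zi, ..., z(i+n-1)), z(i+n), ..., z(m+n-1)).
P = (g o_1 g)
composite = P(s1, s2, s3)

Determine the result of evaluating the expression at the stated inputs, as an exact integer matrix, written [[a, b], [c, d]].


[[0, 0], [4, -4]]

(s1 ∘ s2) = [[0, 0], [-2, 0]]
((s1 ∘ s2) ∘ s3) = [[0, 0], [4, -4]]


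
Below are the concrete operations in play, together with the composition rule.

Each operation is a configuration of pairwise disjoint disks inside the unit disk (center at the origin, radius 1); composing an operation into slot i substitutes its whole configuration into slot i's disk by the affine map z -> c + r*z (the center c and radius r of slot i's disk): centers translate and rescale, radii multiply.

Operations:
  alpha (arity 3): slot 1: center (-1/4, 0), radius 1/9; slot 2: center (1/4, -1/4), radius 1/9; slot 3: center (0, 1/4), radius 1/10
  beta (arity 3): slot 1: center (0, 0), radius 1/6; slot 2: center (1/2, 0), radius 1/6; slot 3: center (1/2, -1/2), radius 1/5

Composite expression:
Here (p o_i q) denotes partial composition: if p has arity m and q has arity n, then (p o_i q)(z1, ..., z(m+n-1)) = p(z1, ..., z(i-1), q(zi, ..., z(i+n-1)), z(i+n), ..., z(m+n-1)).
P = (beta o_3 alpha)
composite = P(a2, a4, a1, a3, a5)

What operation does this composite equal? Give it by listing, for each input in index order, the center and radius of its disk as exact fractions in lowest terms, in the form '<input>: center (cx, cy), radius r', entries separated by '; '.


Follow each a-input down from beta: c' goes to c + r*c', radius to r*r'.
input a2: composing its 1 substitution step yields center (0, 0), radius 1/6
input a4: composing its 1 substitution step yields center (1/2, 0), radius 1/6
input a1: composing its 2 substitution steps yields center (9/20, -1/2), radius 1/45
input a3: composing its 2 substitution steps yields center (11/20, -11/20), radius 1/45
input a5: composing its 2 substitution steps yields center (1/2, -9/20), radius 1/50

a1: center (9/20, -1/2), radius 1/45; a2: center (0, 0), radius 1/6; a3: center (11/20, -11/20), radius 1/45; a4: center (1/2, 0), radius 1/6; a5: center (1/2, -9/20), radius 1/50


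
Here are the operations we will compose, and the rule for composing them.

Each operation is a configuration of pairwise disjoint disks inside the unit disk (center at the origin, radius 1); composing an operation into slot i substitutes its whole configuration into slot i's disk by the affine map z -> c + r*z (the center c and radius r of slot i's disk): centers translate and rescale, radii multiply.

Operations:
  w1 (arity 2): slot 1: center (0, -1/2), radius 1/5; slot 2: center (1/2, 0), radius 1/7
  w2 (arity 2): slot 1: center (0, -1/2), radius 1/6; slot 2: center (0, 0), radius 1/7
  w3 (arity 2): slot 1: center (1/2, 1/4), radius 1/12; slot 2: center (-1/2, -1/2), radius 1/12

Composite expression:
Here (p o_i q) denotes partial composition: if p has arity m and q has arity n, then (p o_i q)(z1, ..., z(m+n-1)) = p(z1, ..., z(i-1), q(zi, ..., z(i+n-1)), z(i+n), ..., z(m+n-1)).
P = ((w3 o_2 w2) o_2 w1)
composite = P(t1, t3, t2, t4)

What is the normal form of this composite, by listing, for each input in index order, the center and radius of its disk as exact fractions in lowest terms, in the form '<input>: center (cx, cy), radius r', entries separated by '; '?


t1: center (1/2, 1/4), radius 1/12; t2: center (-71/144, -13/24), radius 1/504; t3: center (-1/2, -79/144), radius 1/360; t4: center (-1/2, -1/2), radius 1/84

Each t-disk chains the slot maps above it in w3; radii multiply.
t1: after 1 affine step, its disk has center (1/2, 1/4), radius 1/12
t3: after 3 affine steps, its disk has center (-1/2, -79/144), radius 1/360
t2: after 3 affine steps, its disk has center (-71/144, -13/24), radius 1/504
t4: after 2 affine steps, its disk has center (-1/2, -1/2), radius 1/84


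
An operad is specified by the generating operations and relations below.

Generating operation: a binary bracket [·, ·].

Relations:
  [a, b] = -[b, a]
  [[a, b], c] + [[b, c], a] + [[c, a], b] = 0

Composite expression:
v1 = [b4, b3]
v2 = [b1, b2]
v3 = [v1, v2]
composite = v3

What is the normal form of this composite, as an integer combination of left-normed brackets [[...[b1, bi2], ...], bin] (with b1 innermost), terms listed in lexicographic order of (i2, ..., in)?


[[[b1, b2], b3], b4] - [[[b1, b2], b4], b3]


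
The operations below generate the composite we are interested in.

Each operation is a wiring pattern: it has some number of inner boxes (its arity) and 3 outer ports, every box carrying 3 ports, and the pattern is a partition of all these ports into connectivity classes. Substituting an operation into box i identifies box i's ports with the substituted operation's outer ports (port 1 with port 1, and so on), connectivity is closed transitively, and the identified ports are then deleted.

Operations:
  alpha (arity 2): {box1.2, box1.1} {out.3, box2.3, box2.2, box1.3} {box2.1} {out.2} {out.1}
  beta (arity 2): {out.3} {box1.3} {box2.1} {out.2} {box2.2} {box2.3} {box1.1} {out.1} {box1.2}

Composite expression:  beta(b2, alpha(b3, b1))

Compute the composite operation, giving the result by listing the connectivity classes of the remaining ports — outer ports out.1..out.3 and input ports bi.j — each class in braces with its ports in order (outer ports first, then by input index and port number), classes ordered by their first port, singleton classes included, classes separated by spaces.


{out.1} {out.2} {out.3} {b1.1} {b1.2, b1.3, b3.3} {b2.1} {b2.2} {b2.3} {b3.1, b3.2}

Treat the ports identified at beta as solder joints: merge, then drop.
through alpha, on inputs (b3, b1): {out.1} {out.2} {out.3, b1.2, b1.3, b3.3} {b1.1} {b3.1, b3.2} (out.j = stage outer ports)
through beta, on inputs (b2, b3, b1): {out.1} {out.2} {out.3} {b1.1} {b1.2, b1.3, b3.3} {b2.1} {b2.2} {b2.3} {b3.1, b3.2} (out.j = stage outer ports)


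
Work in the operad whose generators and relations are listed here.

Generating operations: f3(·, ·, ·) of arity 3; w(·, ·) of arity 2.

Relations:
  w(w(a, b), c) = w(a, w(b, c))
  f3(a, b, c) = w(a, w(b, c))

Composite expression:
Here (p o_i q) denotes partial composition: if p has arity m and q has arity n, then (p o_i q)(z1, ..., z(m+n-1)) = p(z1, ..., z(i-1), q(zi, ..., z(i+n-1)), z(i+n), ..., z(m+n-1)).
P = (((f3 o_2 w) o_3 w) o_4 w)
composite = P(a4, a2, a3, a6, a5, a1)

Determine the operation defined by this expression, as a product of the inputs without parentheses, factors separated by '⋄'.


Under associativity of f3, the answer is the a's in reading order.
w(a6, a5) unparenthesizes to a6 ⋄ a5
w(a3, w(a6, a5)) unparenthesizes to a3 ⋄ a6 ⋄ a5
w(a2, w(a3, w(a6, a5))) unparenthesizes to a2 ⋄ a3 ⋄ a6 ⋄ a5
f3(a4, w(a2, w(a3, w(a6, a5))), a1) unparenthesizes to a4 ⋄ a2 ⋄ a3 ⋄ a6 ⋄ a5 ⋄ a1

a4 ⋄ a2 ⋄ a3 ⋄ a6 ⋄ a5 ⋄ a1


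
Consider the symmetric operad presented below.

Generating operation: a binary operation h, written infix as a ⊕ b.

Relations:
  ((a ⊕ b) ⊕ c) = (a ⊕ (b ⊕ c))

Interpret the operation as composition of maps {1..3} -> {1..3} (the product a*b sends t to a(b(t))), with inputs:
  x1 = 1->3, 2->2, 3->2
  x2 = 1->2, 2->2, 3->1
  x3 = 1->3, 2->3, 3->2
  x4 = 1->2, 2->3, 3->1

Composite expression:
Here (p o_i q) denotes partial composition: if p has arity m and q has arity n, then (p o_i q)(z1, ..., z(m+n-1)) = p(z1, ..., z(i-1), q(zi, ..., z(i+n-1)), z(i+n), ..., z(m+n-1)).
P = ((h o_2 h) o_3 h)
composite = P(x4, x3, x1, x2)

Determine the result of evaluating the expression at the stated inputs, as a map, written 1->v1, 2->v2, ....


1->1, 2->1, 3->3

(x1 ⊕ x2) = 1->2, 2->2, 3->3
(x3 ⊕ (x1 ⊕ x2)) = 1->3, 2->3, 3->2
(x4 ⊕ (x3 ⊕ (x1 ⊕ x2))) = 1->1, 2->1, 3->3


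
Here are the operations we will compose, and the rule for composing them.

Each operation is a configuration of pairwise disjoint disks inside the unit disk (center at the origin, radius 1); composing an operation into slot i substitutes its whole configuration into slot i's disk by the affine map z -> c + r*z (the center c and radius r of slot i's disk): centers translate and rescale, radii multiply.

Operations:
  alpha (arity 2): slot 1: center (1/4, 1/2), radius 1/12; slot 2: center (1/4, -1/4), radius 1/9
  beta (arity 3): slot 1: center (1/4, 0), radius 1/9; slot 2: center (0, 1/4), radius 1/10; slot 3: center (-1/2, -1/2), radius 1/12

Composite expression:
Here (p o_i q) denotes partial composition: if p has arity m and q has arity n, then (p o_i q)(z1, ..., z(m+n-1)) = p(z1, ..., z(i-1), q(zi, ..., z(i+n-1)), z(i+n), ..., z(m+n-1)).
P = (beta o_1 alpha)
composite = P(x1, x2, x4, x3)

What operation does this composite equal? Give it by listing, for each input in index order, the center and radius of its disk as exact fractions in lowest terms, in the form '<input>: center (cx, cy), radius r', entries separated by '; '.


x1: center (5/18, 1/18), radius 1/108; x2: center (5/18, -1/36), radius 1/81; x3: center (-1/2, -1/2), radius 1/12; x4: center (0, 1/4), radius 1/10

Nesting under beta composes maps z -> c + r*z down each x-path.
x1: after 2 affine steps, its disk has center (5/18, 1/18), radius 1/108
x2: after 2 affine steps, its disk has center (5/18, -1/36), radius 1/81
x4: after 1 affine step, its disk has center (0, 1/4), radius 1/10
x3: after 1 affine step, its disk has center (-1/2, -1/2), radius 1/12


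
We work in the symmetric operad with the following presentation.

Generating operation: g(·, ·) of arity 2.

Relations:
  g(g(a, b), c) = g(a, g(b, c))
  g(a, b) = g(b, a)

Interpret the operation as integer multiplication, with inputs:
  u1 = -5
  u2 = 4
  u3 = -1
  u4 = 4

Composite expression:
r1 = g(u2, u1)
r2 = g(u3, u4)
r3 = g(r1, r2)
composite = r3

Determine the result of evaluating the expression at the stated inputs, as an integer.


g(u2, u1) = -20
g(u3, u4) = -4
g(g(u2, u1), g(u3, u4)) = 80

80


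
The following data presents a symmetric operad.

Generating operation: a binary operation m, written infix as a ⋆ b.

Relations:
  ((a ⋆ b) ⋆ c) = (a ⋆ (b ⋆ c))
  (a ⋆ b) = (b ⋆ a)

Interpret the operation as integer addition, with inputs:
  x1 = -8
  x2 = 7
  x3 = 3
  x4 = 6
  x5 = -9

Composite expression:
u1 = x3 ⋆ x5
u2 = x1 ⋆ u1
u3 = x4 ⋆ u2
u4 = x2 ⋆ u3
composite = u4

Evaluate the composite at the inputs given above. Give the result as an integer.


(x3 ⋆ x5) = -6
(x1 ⋆ (x3 ⋆ x5)) = -14
(x4 ⋆ (x1 ⋆ (x3 ⋆ x5))) = -8
(x2 ⋆ (x4 ⋆ (x1 ⋆ (x3 ⋆ x5)))) = -1

-1


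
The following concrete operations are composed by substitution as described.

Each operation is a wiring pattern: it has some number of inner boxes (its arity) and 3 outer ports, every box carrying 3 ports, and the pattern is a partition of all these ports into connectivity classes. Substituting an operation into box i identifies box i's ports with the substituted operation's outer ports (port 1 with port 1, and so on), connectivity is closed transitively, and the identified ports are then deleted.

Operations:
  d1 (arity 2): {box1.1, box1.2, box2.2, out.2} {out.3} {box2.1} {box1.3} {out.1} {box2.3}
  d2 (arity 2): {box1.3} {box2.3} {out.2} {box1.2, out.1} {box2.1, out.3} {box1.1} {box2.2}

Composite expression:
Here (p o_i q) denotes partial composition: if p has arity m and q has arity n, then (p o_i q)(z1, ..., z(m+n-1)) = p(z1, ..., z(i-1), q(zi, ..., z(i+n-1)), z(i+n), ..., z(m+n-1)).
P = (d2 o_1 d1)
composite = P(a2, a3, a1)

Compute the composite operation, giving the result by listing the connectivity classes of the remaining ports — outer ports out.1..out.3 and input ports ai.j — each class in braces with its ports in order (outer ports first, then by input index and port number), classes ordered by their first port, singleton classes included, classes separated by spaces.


{out.1, a2.1, a2.2, a3.2} {out.2} {out.3, a1.1} {a1.2} {a1.3} {a2.3} {a3.1} {a3.3}

Two ports join when wires chain via d2-identified ports.
stage d1: inputs (a2, a3), connectivity {out.1} {out.2, a2.1, a2.2, a3.2} {out.3} {a2.3} {a3.1} {a3.3}, out.j its boundary
stage d2: inputs (a2, a3, a1), connectivity {out.1, a2.1, a2.2, a3.2} {out.2} {out.3, a1.1} {a1.2} {a1.3} {a2.3} {a3.1} {a3.3}, out.j its boundary


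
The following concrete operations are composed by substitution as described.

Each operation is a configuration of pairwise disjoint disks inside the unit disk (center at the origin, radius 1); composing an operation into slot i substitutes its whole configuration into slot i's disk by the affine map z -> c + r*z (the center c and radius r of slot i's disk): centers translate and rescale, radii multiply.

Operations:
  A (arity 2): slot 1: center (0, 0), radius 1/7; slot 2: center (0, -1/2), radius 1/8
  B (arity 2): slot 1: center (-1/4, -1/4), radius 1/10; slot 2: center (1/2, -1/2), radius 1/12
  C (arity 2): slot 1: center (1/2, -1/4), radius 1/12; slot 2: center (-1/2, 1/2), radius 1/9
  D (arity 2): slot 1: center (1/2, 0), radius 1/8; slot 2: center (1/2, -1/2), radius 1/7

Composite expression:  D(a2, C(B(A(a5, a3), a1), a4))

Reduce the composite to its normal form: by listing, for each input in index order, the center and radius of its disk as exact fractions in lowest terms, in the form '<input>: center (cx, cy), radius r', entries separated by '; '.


a1: center (97/168, -13/24), radius 1/1008; a2: center (1/2, 0), radius 1/8; a3: center (191/336, -151/280), radius 1/6720; a4: center (3/7, -3/7), radius 1/63; a5: center (191/336, -181/336), radius 1/5880

Each a-disk chains the slot maps above it in D; radii multiply.
a2 passes through 1 substitution, ending at center (1/2, 0), radius 1/8
a5 passes through 4 substitutions, ending at center (191/336, -181/336), radius 1/5880
a3 passes through 4 substitutions, ending at center (191/336, -151/280), radius 1/6720
a1 passes through 3 substitutions, ending at center (97/168, -13/24), radius 1/1008
a4 passes through 2 substitutions, ending at center (3/7, -3/7), radius 1/63


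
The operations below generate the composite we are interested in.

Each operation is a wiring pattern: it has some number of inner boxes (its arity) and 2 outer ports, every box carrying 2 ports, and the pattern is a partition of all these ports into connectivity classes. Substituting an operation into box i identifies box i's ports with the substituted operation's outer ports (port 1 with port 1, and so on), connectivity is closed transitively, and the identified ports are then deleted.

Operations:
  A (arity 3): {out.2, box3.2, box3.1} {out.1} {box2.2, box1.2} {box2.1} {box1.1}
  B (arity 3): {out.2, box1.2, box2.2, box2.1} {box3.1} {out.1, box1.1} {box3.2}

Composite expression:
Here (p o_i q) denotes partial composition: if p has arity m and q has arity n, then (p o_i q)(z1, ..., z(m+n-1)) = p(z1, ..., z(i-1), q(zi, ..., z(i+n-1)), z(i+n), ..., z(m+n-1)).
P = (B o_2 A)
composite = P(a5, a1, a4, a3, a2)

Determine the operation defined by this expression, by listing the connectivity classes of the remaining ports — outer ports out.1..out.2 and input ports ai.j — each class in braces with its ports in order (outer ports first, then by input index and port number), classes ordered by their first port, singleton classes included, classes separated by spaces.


{out.1, a5.1} {out.2, a3.1, a3.2, a5.2} {a1.1} {a1.2, a4.2} {a2.1} {a2.2} {a4.1}

Substituting into B glues patterns; closure does the rest.
after A, the pattern on (a1, a4, a3) reads {out.1} {out.2, a3.1, a3.2} {a1.1} {a1.2, a4.2} {a4.1} (out.j = its outer ports)
after B, the pattern on (a5, a1, a4, a3, a2) reads {out.1, a5.1} {out.2, a3.1, a3.2, a5.2} {a1.1} {a1.2, a4.2} {a2.1} {a2.2} {a4.1} (out.j = its outer ports)


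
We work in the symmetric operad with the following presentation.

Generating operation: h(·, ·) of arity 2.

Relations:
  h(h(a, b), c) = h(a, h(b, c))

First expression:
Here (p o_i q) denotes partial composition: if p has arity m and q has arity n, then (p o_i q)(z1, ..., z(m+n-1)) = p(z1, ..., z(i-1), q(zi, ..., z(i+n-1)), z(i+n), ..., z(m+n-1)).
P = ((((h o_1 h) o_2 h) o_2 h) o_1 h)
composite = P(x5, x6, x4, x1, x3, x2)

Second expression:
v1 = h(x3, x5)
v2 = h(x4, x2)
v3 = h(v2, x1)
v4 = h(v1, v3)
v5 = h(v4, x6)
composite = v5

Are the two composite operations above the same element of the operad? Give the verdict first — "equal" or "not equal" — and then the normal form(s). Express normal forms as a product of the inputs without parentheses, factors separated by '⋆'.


not equal: they reduce to x5 ⋆ x6 ⋆ x4 ⋆ x1 ⋆ x3 ⋆ x2 and x3 ⋆ x5 ⋆ x4 ⋆ x2 ⋆ x1 ⋆ x6


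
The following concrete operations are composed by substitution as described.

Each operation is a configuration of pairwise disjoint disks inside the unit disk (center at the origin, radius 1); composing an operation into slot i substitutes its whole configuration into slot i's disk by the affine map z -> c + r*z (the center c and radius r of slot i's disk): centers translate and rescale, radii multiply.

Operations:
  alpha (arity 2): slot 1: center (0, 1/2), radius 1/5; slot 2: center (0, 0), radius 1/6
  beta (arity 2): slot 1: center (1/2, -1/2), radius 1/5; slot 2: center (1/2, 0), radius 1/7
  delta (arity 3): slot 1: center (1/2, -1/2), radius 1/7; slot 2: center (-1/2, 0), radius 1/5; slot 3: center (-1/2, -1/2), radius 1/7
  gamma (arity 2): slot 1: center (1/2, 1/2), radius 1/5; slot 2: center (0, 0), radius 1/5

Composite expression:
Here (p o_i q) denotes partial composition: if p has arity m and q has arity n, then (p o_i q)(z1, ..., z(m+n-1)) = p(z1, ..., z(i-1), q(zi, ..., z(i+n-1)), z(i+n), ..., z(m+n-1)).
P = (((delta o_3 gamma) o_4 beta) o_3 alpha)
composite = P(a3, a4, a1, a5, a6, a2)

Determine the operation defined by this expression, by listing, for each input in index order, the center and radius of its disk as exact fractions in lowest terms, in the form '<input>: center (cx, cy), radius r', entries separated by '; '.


a1: center (-3/7, -29/70), radius 1/175; a2: center (-17/35, -1/2), radius 1/245; a3: center (1/2, -1/2), radius 1/7; a4: center (-1/2, 0), radius 1/5; a5: center (-3/7, -3/7), radius 1/210; a6: center (-17/35, -18/35), radius 1/175

Affine substitution under delta: radii multiply and a-centers shift.
for a3, the 1-step affine chain lands on center (1/2, -1/2), radius 1/7
for a4, the 1-step affine chain lands on center (-1/2, 0), radius 1/5
for a1, the 3-step affine chain lands on center (-3/7, -29/70), radius 1/175
for a5, the 3-step affine chain lands on center (-3/7, -3/7), radius 1/210
for a6, the 3-step affine chain lands on center (-17/35, -18/35), radius 1/175
for a2, the 3-step affine chain lands on center (-17/35, -1/2), radius 1/245


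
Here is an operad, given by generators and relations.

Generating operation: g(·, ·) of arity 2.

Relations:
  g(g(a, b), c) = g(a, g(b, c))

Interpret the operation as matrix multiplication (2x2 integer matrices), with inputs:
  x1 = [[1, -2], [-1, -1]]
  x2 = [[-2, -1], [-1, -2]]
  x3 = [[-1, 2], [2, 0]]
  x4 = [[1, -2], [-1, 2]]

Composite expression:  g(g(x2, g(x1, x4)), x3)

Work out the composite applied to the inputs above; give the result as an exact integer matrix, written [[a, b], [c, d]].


[[30, -12], [15, -6]]

g(x1, x4) = [[3, -6], [0, 0]]
g(x2, g(x1, x4)) = [[-6, 12], [-3, 6]]
g(g(x2, g(x1, x4)), x3) = [[30, -12], [15, -6]]


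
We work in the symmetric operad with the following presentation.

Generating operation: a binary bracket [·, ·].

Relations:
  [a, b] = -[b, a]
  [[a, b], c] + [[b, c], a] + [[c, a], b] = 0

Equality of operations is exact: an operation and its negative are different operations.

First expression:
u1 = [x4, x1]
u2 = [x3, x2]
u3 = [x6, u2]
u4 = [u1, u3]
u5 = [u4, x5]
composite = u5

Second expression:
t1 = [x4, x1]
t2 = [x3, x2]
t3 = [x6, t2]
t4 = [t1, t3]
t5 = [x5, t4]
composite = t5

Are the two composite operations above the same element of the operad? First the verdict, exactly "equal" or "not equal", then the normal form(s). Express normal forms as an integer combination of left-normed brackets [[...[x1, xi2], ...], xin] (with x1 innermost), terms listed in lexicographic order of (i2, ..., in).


not equal: they reduce to -[[[[[x1, x4], x2], x3], x6], x5] + [[[[[x1, x4], x3], x2], x6], x5] + [[[[[x1, x4], x6], x2], x3], x5] - [[[[[x1, x4], x6], x3], x2], x5] and [[[[[x1, x4], x2], x3], x6], x5] - [[[[[x1, x4], x3], x2], x6], x5] - [[[[[x1, x4], x6], x2], x3], x5] + [[[[[x1, x4], x6], x3], x2], x5]

In normal form, the first expression is -[[[[[x1, x4], x2], x3], x6], x5] + [[[[[x1, x4], x3], x2], x6], x5] + [[[[[x1, x4], x6], x2], x3], x5] - [[[[[x1, x4], x6], x3], x2], x5]
In normal form, the second expression is [[[[[x1, x4], x2], x3], x6], x5] - [[[[[x1, x4], x3], x2], x6], x5] - [[[[[x1, x4], x6], x2], x3], x5] + [[[[[x1, x4], x6], x3], x2], x5]
The forms do not match — not equal.


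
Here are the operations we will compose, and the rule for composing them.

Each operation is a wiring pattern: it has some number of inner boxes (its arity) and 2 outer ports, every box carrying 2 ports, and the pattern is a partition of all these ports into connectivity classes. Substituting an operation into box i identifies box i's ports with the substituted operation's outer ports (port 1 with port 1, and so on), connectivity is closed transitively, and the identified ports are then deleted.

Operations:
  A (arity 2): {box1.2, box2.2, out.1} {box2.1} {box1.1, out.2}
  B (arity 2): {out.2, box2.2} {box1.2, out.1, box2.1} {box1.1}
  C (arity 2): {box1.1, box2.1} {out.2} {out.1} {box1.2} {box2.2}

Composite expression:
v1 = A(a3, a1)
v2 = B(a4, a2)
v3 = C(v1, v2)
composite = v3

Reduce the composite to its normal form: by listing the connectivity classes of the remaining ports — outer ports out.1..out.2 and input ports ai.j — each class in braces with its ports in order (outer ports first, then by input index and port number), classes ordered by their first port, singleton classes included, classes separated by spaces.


{out.1} {out.2} {a1.1} {a1.2, a2.1, a3.2, a4.2} {a2.2} {a3.1} {a4.1}

Two ports join when wires chain via C-identified ports.
after A, the pattern on (a3, a1) reads {out.1, a1.2, a3.2} {out.2, a3.1} {a1.1} (out.j = its outer ports)
after B, the pattern on (a4, a2) reads {out.1, a2.1, a4.2} {out.2, a2.2} {a4.1} (out.j = its outer ports)
after C, the pattern on (a3, a1, a4, a2) reads {out.1} {out.2} {a1.1} {a1.2, a2.1, a3.2, a4.2} {a2.2} {a3.1} {a4.1} (out.j = its outer ports)


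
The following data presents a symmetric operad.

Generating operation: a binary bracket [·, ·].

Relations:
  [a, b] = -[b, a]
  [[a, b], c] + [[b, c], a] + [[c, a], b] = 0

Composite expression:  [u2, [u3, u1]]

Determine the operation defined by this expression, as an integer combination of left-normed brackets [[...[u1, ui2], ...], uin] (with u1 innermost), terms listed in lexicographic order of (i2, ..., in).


[[u1, u3], u2]


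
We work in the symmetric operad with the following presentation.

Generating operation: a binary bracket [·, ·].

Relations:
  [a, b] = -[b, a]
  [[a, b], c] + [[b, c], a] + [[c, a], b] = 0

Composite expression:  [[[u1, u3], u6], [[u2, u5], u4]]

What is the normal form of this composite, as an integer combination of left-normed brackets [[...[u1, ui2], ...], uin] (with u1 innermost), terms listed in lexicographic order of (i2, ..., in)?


[[[[[u1, u3], u6], u2], u5], u4] - [[[[[u1, u3], u6], u4], u2], u5] + [[[[[u1, u3], u6], u4], u5], u2] - [[[[[u1, u3], u6], u5], u2], u4]

A multilinear Lie element is pinned by u1-initial words (u1 innermost).
Composite bracket: [[[u1, u3], u6], [[u2, u5], u4]]
Applying ab - ba throughout gives 32 signed words (2^5 = 32).
Collect the words opening with u1:
  u1u3u6u2u5u4 appears with sign +1, giving the term +[[[[[u1, u3], u6], u2], u5], u4]
  u1u3u6u4u2u5 appears with sign -1, giving the term -[[[[[u1, u3], u6], u4], u2], u5]
  u1u3u6u4u5u2 appears with sign +1, giving the term +[[[[[u1, u3], u6], u4], u5], u2]
  u1u3u6u5u2u4 appears with sign -1, giving the term -[[[[[u1, u3], u6], u5], u2], u4]


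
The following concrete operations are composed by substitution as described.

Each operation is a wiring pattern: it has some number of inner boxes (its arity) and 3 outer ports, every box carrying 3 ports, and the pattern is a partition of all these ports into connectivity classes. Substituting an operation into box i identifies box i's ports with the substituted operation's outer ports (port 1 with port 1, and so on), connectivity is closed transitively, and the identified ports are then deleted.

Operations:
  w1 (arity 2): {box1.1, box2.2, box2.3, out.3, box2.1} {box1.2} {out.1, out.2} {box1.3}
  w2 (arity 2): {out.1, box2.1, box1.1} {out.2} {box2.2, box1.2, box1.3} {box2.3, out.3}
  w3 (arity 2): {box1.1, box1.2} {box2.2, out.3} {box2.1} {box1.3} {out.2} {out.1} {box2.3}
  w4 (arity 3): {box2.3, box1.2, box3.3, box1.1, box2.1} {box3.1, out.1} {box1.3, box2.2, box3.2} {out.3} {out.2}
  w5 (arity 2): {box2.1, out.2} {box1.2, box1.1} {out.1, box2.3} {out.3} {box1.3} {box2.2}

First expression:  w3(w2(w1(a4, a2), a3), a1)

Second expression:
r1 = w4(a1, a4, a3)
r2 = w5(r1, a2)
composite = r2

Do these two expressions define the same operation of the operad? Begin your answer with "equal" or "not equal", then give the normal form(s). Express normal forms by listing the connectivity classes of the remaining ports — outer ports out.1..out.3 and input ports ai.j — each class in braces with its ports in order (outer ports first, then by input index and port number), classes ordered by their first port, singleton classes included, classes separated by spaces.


not equal; the first gives {out.1} {out.2} {out.3, a1.2} {a1.1} {a1.3} {a2.1, a2.2, a2.3, a3.1, a3.2, a4.1} {a3.3} {a4.2} {a4.3} and the second {out.1, a2.3} {out.2, a2.1} {out.3} {a1.1, a1.2, a3.3, a4.1, a4.3} {a1.3, a3.2, a4.2} {a2.2} {a3.1}

The first expression reduces to {out.1} {out.2} {out.3, a1.2} {a1.1} {a1.3} {a2.1, a2.2, a2.3, a3.1, a3.2, a4.1} {a3.3} {a4.2} {a4.3}
The second expression reduces to {out.1, a2.3} {out.2, a2.1} {out.3} {a1.1, a1.2, a3.3, a4.1, a4.3} {a1.3, a3.2, a4.2} {a2.2} {a3.1}
No match — not equal.


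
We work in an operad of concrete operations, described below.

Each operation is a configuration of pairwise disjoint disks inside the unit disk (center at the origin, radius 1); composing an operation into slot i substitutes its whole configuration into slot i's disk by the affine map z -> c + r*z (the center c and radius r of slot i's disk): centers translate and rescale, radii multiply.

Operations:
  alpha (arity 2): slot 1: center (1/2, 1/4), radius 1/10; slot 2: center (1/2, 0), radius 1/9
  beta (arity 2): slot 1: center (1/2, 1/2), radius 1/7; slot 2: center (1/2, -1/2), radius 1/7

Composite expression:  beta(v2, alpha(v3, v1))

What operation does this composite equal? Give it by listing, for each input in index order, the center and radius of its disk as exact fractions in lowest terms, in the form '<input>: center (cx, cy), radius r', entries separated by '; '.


v1: center (4/7, -1/2), radius 1/63; v2: center (1/2, 1/2), radius 1/7; v3: center (4/7, -13/28), radius 1/70

Only the slot chain above each v matters under beta; compose those maps.
input v2: composing its 1 substitution step yields center (1/2, 1/2), radius 1/7
input v3: composing its 2 substitution steps yields center (4/7, -13/28), radius 1/70
input v1: composing its 2 substitution steps yields center (4/7, -1/2), radius 1/63


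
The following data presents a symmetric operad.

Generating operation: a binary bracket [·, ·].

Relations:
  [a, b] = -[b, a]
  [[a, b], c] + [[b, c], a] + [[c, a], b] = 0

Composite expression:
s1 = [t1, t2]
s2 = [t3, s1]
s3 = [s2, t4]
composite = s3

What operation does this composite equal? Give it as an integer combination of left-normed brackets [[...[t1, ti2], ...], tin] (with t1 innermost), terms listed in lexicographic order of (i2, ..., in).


-[[[t1, t2], t3], t4]

A multilinear Lie element is pinned by t1-initial words (t1 innermost).
Composite bracket: [[t3, [t1, t2]], t4]
Full expansion: 8 signed words from ab - ba (2^3 = 8).
Coefficients come from the t1-initial words:
  from t1t2t3t4, sign -1: term -[[[t1, t2], t3], t4]


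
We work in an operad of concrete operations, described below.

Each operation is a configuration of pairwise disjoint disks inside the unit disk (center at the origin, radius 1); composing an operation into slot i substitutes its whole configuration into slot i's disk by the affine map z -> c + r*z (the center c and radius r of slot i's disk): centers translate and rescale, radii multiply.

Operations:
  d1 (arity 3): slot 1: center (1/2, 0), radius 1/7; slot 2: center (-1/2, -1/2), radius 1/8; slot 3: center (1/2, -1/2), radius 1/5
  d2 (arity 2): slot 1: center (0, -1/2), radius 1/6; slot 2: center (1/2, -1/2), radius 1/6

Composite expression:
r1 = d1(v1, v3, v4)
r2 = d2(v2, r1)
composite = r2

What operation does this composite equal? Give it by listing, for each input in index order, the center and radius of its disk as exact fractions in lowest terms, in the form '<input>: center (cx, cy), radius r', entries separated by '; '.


v1: center (7/12, -1/2), radius 1/42; v2: center (0, -1/2), radius 1/6; v3: center (5/12, -7/12), radius 1/48; v4: center (7/12, -7/12), radius 1/30

Only the slot chain above each v matters under d2; compose those maps.
for v2, the 1-step affine chain lands on center (0, -1/2), radius 1/6
for v1, the 2-step affine chain lands on center (7/12, -1/2), radius 1/42
for v3, the 2-step affine chain lands on center (5/12, -7/12), radius 1/48
for v4, the 2-step affine chain lands on center (7/12, -7/12), radius 1/30


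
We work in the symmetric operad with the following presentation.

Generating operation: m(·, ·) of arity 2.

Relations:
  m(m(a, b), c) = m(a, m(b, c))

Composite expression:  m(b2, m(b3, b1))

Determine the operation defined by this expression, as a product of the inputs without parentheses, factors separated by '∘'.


b2 ∘ b3 ∘ b1

All parenthesizations of m agree; list the b-inputs left to right.
m(b3, b1) collapses to b3 ∘ b1
m(b2, m(b3, b1)) collapses to b2 ∘ b3 ∘ b1


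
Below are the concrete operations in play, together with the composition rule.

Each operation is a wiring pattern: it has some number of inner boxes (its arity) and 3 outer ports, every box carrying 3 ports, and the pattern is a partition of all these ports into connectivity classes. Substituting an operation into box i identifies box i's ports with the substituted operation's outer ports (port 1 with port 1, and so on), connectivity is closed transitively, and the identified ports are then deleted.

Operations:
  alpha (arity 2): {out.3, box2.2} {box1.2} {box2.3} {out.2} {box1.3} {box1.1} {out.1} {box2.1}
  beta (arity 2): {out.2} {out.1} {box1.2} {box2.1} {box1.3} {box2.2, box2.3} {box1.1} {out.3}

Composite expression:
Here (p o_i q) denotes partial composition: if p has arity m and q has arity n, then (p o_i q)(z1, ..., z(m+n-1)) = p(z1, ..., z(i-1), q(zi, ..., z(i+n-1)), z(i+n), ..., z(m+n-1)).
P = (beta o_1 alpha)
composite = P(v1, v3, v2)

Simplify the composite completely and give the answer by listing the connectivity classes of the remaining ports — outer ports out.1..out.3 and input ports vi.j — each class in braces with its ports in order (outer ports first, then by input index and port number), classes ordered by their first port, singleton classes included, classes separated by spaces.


After gluing at beta, chains via deleted ports link the v-ports.
the subtree at alpha composes to {out.1} {out.2} {out.3, v3.2} {v1.1} {v1.2} {v1.3} {v3.1} {v3.3} on (v1, v3); out.j = own outer ports
the subtree at beta composes to {out.1} {out.2} {out.3} {v1.1} {v1.2} {v1.3} {v2.1} {v2.2, v2.3} {v3.1} {v3.2} {v3.3} on (v1, v3, v2); out.j = own outer ports

{out.1} {out.2} {out.3} {v1.1} {v1.2} {v1.3} {v2.1} {v2.2, v2.3} {v3.1} {v3.2} {v3.3}


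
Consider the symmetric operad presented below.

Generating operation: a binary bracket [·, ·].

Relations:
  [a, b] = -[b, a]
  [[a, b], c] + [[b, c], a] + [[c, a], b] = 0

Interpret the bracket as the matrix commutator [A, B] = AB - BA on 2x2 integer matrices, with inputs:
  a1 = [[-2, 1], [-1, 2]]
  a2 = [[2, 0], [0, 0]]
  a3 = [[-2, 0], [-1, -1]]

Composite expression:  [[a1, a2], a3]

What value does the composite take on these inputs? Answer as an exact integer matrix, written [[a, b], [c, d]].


[[2, -2], [2, -2]]

[a1, a2] = [[0, -2], [-2, 0]]
[[a1, a2], a3] = [[2, -2], [2, -2]]


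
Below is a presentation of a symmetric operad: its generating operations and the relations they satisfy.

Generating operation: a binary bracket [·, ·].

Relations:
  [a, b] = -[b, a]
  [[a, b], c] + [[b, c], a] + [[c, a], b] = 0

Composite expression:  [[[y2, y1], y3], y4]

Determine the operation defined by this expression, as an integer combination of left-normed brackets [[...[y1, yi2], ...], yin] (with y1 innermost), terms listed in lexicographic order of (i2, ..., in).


A multilinear Lie element is pinned by y1-initial words (y1 innermost).
Composite bracket: [[[y2, y1], y3], y4]
Under [a, b] = ab - ba we get 8 signed associative words (2^3 = 8).
Coefficients come from the y1-initial words:
  sign of y1y2y3y4 is -1, so it contributes -[[[y1, y2], y3], y4]

-[[[y1, y2], y3], y4]
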